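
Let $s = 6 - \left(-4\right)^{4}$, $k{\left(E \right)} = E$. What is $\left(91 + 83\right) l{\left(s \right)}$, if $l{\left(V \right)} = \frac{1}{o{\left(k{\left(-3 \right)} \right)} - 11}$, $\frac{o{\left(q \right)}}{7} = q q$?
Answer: $\frac{87}{26} \approx 3.3462$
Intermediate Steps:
$s = -250$ ($s = 6 - 256 = -250$)
$o{\left(q \right)} = 7 q^{2}$ ($o{\left(q \right)} = 7 q q = 7 q^{2}$)
$l{\left(V \right)} = \frac{1}{52}$ ($l{\left(V \right)} = \frac{1}{7 \left(-3\right)^{2} - 11} = \frac{1}{7 \cdot 9 - 11} = \frac{1}{63 - 11} = \frac{1}{52}$)
$\left(91 + 83\right) l{\left(s \right)} = \left(91 + 83\right) \frac{1}{52} = 174 \cdot \frac{1}{52} = \frac{87}{26}$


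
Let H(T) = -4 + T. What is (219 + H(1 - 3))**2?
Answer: 45369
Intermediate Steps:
(219 + H(1 - 3))**2 = (219 + (-4 + (1 - 3)))**2 = (219 + (-4 - 2))**2 = (219 - 6)**2 = 213**2 = 45369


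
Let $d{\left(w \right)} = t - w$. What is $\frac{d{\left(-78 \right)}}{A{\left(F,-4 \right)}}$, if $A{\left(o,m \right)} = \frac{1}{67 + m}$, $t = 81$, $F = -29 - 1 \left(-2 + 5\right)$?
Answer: $10017$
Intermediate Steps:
$F = -32$ ($F = -29 - 1 \cdot 3 = -29 - 3 = -32$)
$d{\left(w \right)} = 81 - w$
$\frac{d{\left(-78 \right)}}{A{\left(F,-4 \right)}} = \frac{81 - -78}{\frac{1}{67 - 4}} = \frac{81 + 78}{\frac{1}{63}} = 159 \frac{1}{\frac{1}{63}} = 159 \cdot 63 = 10017$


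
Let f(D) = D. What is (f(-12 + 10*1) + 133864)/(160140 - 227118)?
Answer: -66931/33489 ≈ -1.9986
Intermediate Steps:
(f(-12 + 10*1) + 133864)/(160140 - 227118) = ((-12 + 10*1) + 133864)/(160140 - 227118) = ((-12 + 10) + 133864)/(-66978) = (-2 + 133864)*(-1/66978) = 133862*(-1/66978) = -66931/33489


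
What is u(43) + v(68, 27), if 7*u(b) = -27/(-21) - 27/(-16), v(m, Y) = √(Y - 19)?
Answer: 333/784 + 2*√2 ≈ 3.2532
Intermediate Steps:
v(m, Y) = √(-19 + Y)
u(b) = 333/784 (u(b) = (-27/(-21) - 27/(-16))/7 = (-27*(-1/21) - 27*(-1/16))/7 = (9/7 + 27/16)/7 = (⅐)*(333/112) = 333/784)
u(43) + v(68, 27) = 333/784 + √(-19 + 27) = 333/784 + √8 = 333/784 + 2*√2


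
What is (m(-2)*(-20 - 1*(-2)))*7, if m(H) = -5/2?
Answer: 315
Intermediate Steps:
m(H) = -5/2 (m(H) = -5*½ = -5/2)
(m(-2)*(-20 - 1*(-2)))*7 = -5*(-20 - 1*(-2))/2*7 = -5*(-20 + 2)/2*7 = -5/2*(-18)*7 = 45*7 = 315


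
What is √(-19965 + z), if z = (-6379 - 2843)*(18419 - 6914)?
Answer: 5*I*√4244763 ≈ 10301.0*I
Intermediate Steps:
z = -106099110 (z = -9222*11505 = -106099110)
√(-19965 + z) = √(-19965 - 106099110) = √(-106119075) = 5*I*√4244763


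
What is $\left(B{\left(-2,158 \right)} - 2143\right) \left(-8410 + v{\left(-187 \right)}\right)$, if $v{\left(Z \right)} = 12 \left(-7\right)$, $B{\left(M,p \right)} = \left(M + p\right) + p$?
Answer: $15535526$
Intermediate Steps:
$B{\left(M,p \right)} = M + 2 p$
$v{\left(Z \right)} = -84$
$\left(B{\left(-2,158 \right)} - 2143\right) \left(-8410 + v{\left(-187 \right)}\right) = \left(\left(-2 + 2 \cdot 158\right) - 2143\right) \left(-8410 - 84\right) = \left(\left(-2 + 316\right) - 2143\right) \left(-8494\right) = \left(314 - 2143\right) \left(-8494\right) = \left(-1829\right) \left(-8494\right) = 15535526$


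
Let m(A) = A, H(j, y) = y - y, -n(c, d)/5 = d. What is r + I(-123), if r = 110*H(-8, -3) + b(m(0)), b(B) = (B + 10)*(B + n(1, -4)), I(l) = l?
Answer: 77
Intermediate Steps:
n(c, d) = -5*d
H(j, y) = 0
b(B) = (10 + B)*(20 + B) (b(B) = (B + 10)*(B - 5*(-4)) = (10 + B)*(B + 20) = (10 + B)*(20 + B))
r = 200 (r = 110*0 + (200 + 0² + 30*0) = 0 + (200 + 0 + 0) = 0 + 200 = 200)
r + I(-123) = 200 - 123 = 77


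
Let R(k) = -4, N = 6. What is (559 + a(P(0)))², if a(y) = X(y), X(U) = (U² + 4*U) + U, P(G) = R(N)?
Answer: 308025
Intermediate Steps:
P(G) = -4
X(U) = U² + 5*U
a(y) = y*(5 + y)
(559 + a(P(0)))² = (559 - 4*(5 - 4))² = (559 - 4*1)² = (559 - 4)² = 555² = 308025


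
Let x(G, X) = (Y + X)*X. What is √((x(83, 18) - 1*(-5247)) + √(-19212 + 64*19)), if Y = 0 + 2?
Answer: √(5607 + 2*I*√4499) ≈ 74.885 + 0.8957*I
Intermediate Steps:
Y = 2
x(G, X) = X*(2 + X) (x(G, X) = (2 + X)*X = X*(2 + X))
√((x(83, 18) - 1*(-5247)) + √(-19212 + 64*19)) = √((18*(2 + 18) - 1*(-5247)) + √(-19212 + 64*19)) = √((18*20 + 5247) + √(-19212 + 1216)) = √((360 + 5247) + √(-17996)) = √(5607 + 2*I*√4499)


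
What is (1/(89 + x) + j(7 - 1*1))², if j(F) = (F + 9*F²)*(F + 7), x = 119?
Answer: 796236767041/43264 ≈ 1.8404e+7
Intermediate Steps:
j(F) = (7 + F)*(F + 9*F²) (j(F) = (F + 9*F²)*(7 + F) = (7 + F)*(F + 9*F²))
(1/(89 + x) + j(7 - 1*1))² = (1/(89 + 119) + (7 - 1*1)*(7 + 9*(7 - 1*1)² + 64*(7 - 1*1)))² = (1/208 + (7 - 1)*(7 + 9*(7 - 1)² + 64*(7 - 1)))² = (1/208 + 6*(7 + 9*6² + 64*6))² = (1/208 + 6*(7 + 9*36 + 384))² = (1/208 + 6*(7 + 324 + 384))² = (1/208 + 6*715)² = (1/208 + 4290)² = (892321/208)² = 796236767041/43264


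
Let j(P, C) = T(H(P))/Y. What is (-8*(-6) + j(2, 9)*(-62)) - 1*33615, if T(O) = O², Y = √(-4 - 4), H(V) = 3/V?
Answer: -33567 + 279*I*√2/8 ≈ -33567.0 + 49.321*I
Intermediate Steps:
Y = 2*I*√2 (Y = √(-8) = 2*I*√2 ≈ 2.8284*I)
j(P, C) = -9*I*√2/(4*P²) (j(P, C) = (3/P)²/((2*I*√2)) = (9/P²)*(-I*√2/4) = -9*I*√2/(4*P²))
(-8*(-6) + j(2, 9)*(-62)) - 1*33615 = (-8*(-6) - 9/4*I*√2/2²*(-62)) - 1*33615 = (48 - 9/4*I*√2*¼*(-62)) - 33615 = (48 - 9*I*√2/16*(-62)) - 33615 = (48 + 279*I*√2/8) - 33615 = -33567 + 279*I*√2/8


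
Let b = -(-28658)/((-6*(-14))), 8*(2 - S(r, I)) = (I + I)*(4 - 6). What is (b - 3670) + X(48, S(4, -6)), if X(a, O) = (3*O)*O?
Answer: -19955/6 ≈ -3325.8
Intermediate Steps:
S(r, I) = 2 + I/2 (S(r, I) = 2 - (I + I)*(4 - 6)/8 = 2 - 2*I*(-2)/8 = 2 - (-1)*I/2 = 2 + I/2)
X(a, O) = 3*O**2
b = 2047/6 (b = -(-28658)/84 = -161*(-89/42) = 2047/6 ≈ 341.17)
(b - 3670) + X(48, S(4, -6)) = (2047/6 - 3670) + 3*(2 + (1/2)*(-6))**2 = -19973/6 + 3*(2 - 3)**2 = -19973/6 + 3*(-1)**2 = -19973/6 + 3*1 = -19973/6 + 3 = -19955/6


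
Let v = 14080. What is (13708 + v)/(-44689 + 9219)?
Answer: -13894/17735 ≈ -0.78342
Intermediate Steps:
(13708 + v)/(-44689 + 9219) = (13708 + 14080)/(-44689 + 9219) = 27788/(-35470) = 27788*(-1/35470) = -13894/17735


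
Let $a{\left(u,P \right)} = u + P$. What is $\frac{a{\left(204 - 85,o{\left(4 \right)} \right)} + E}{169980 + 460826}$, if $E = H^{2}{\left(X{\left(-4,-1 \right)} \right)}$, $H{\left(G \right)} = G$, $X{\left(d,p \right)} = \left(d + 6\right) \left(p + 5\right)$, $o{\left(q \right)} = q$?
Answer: $\frac{17}{57346} \approx 0.00029645$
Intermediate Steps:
$X{\left(d,p \right)} = \left(5 + p\right) \left(6 + d\right)$ ($X{\left(d,p \right)} = \left(6 + d\right) \left(5 + p\right) = \left(5 + p\right) \left(6 + d\right)$)
$a{\left(u,P \right)} = P + u$
$E = 64$ ($E = \left(30 + 5 \left(-4\right) + 6 \left(-1\right) - -4\right)^{2} = \left(30 - 20 - 6 + 4\right)^{2} = 8^{2} = 64$)
$\frac{a{\left(204 - 85,o{\left(4 \right)} \right)} + E}{169980 + 460826} = \frac{\left(4 + \left(204 - 85\right)\right) + 64}{169980 + 460826} = \frac{\left(4 + \left(204 - 85\right)\right) + 64}{630806} = \left(\left(4 + 119\right) + 64\right) \frac{1}{630806} = \left(123 + 64\right) \frac{1}{630806} = 187 \cdot \frac{1}{630806} = \frac{17}{57346}$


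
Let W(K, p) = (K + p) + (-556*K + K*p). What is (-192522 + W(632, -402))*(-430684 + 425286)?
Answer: 4306243704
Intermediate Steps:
W(K, p) = p - 555*K + K*p
(-192522 + W(632, -402))*(-430684 + 425286) = (-192522 + (-402 - 555*632 + 632*(-402)))*(-430684 + 425286) = (-192522 + (-402 - 350760 - 254064))*(-5398) = (-192522 - 605226)*(-5398) = -797748*(-5398) = 4306243704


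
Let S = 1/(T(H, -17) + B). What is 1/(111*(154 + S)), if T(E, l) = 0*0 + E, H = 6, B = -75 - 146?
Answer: 215/3675099 ≈ 5.8502e-5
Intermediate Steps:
B = -221
T(E, l) = E (T(E, l) = 0 + E = E)
S = -1/215 (S = 1/(6 - 221) = 1/(-215) = -1/215 ≈ -0.0046512)
1/(111*(154 + S)) = 1/(111*(154 - 1/215)) = 1/(111*(33109/215)) = 1/(3675099/215) = 215/3675099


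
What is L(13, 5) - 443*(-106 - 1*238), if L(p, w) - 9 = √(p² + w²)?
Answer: 152401 + √194 ≈ 1.5242e+5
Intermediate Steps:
L(p, w) = 9 + √(p² + w²)
L(13, 5) - 443*(-106 - 1*238) = (9 + √(13² + 5²)) - 443*(-106 - 1*238) = (9 + √(169 + 25)) - 443*(-106 - 238) = (9 + √194) - 443*(-344) = (9 + √194) + 152392 = 152401 + √194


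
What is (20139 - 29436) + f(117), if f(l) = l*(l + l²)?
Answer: 1606005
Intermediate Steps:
(20139 - 29436) + f(117) = (20139 - 29436) + 117²*(1 + 117) = -9297 + 13689*118 = -9297 + 1615302 = 1606005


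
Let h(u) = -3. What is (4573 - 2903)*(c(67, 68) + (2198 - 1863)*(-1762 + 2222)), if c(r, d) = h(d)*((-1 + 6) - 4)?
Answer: 257341990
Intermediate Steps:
c(r, d) = -3 (c(r, d) = -3*((-1 + 6) - 4) = -3*(5 - 4) = -3*1 = -3)
(4573 - 2903)*(c(67, 68) + (2198 - 1863)*(-1762 + 2222)) = (4573 - 2903)*(-3 + (2198 - 1863)*(-1762 + 2222)) = 1670*(-3 + 335*460) = 1670*(-3 + 154100) = 1670*154097 = 257341990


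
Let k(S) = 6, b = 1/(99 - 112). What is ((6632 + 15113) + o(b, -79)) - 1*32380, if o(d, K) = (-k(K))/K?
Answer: -840159/79 ≈ -10635.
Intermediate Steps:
b = -1/13 (b = 1/(-13) = -1/13 ≈ -0.076923)
o(d, K) = -6/K (o(d, K) = (-1*6)/K = -6/K)
((6632 + 15113) + o(b, -79)) - 1*32380 = ((6632 + 15113) - 6/(-79)) - 1*32380 = (21745 - 6*(-1/79)) - 32380 = (21745 + 6/79) - 32380 = 1717861/79 - 32380 = -840159/79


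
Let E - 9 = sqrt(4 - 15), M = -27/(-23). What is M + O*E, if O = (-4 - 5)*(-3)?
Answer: 5616/23 + 27*I*sqrt(11) ≈ 244.17 + 89.549*I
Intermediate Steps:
O = 27 (O = -9*(-3) = 27)
M = 27/23 (M = -27*(-1/23) = 27/23 ≈ 1.1739)
E = 9 + I*sqrt(11) (E = 9 + sqrt(4 - 15) = 9 + sqrt(-11) = 9 + I*sqrt(11) ≈ 9.0 + 3.3166*I)
M + O*E = 27/23 + 27*(9 + I*sqrt(11)) = 27/23 + (243 + 27*I*sqrt(11)) = 5616/23 + 27*I*sqrt(11)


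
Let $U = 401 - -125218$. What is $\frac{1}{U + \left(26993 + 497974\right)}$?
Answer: $\frac{1}{650586} \approx 1.5371 \cdot 10^{-6}$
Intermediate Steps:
$U = 125619$ ($U = 401 + 125218 = 125619$)
$\frac{1}{U + \left(26993 + 497974\right)} = \frac{1}{125619 + \left(26993 + 497974\right)} = \frac{1}{125619 + 524967} = \frac{1}{650586}$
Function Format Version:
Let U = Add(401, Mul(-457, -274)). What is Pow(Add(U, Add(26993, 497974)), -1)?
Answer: Rational(1, 650586) ≈ 1.5371e-6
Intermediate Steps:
U = 125619 (U = Add(401, 125218) = 125619)
Pow(Add(U, Add(26993, 497974)), -1) = Pow(Add(125619, Add(26993, 497974)), -1) = Pow(Add(125619, 524967), -1) = Pow(650586, -1) = Rational(1, 650586)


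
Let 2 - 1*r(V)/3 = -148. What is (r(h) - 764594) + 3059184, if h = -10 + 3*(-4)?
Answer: 2295040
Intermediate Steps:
h = -22 (h = -10 - 12 = -22)
r(V) = 450 (r(V) = 6 - 3*(-148) = 6 + 444 = 450)
(r(h) - 764594) + 3059184 = (450 - 764594) + 3059184 = -764144 + 3059184 = 2295040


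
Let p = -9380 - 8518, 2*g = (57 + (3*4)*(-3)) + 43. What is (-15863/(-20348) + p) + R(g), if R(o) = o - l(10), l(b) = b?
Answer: -363724985/20348 ≈ -17875.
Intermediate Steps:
g = 32 (g = ((57 + (3*4)*(-3)) + 43)/2 = ((57 + 12*(-3)) + 43)/2 = ((57 - 36) + 43)/2 = (21 + 43)/2 = (½)*64 = 32)
p = -17898
R(o) = -10 + o (R(o) = o - 1*10 = o - 10 = -10 + o)
(-15863/(-20348) + p) + R(g) = (-15863/(-20348) - 17898) + (-10 + 32) = (-15863*(-1/20348) - 17898) + 22 = (15863/20348 - 17898) + 22 = -364172641/20348 + 22 = -363724985/20348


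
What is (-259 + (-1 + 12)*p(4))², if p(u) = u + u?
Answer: 29241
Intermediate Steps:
p(u) = 2*u
(-259 + (-1 + 12)*p(4))² = (-259 + (-1 + 12)*(2*4))² = (-259 + 11*8)² = (-259 + 88)² = (-171)² = 29241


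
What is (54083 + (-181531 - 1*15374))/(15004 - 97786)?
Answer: 71411/41391 ≈ 1.7253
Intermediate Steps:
(54083 + (-181531 - 1*15374))/(15004 - 97786) = (54083 + (-181531 - 15374))/(-82782) = (54083 - 196905)*(-1/82782) = -142822*(-1/82782) = 71411/41391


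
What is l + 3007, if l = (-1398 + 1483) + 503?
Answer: 3595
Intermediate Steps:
l = 588 (l = 85 + 503 = 588)
l + 3007 = 588 + 3007 = 3595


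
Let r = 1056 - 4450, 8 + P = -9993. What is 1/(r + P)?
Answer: -1/13395 ≈ -7.4655e-5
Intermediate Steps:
P = -10001 (P = -8 - 9993 = -10001)
r = -3394
1/(r + P) = 1/(-3394 - 10001) = 1/(-13395) = -1/13395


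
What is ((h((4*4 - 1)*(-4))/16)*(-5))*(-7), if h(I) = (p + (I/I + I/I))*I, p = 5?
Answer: -3675/4 ≈ -918.75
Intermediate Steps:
h(I) = 7*I (h(I) = (5 + (I/I + I/I))*I = (5 + (1 + 1))*I = (5 + 2)*I = 7*I)
((h((4*4 - 1)*(-4))/16)*(-5))*(-7) = (((7*((4*4 - 1)*(-4)))/16)*(-5))*(-7) = (((7*((16 - 1)*(-4)))*(1/16))*(-5))*(-7) = (((7*(15*(-4)))*(1/16))*(-5))*(-7) = (((7*(-60))*(1/16))*(-5))*(-7) = (-420*1/16*(-5))*(-7) = -105/4*(-5)*(-7) = (525/4)*(-7) = -3675/4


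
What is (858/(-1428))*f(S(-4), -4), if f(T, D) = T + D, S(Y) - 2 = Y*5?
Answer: 1573/119 ≈ 13.218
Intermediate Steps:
S(Y) = 2 + 5*Y (S(Y) = 2 + Y*5 = 2 + 5*Y)
f(T, D) = D + T
(858/(-1428))*f(S(-4), -4) = (858/(-1428))*(-4 + (2 + 5*(-4))) = (858*(-1/1428))*(-4 + (2 - 20)) = -143*(-4 - 18)/238 = -143/238*(-22) = 1573/119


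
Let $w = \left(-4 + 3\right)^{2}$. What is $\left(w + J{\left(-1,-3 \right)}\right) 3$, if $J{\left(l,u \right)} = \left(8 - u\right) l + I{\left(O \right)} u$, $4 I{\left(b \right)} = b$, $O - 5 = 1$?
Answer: $- \frac{87}{2} \approx -43.5$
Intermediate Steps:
$O = 6$ ($O = 5 + 1 = 6$)
$I{\left(b \right)} = \frac{b}{4}$
$w = 1$ ($w = \left(-1\right)^{2} = 1$)
$J{\left(l,u \right)} = \frac{3 u}{2} + l \left(8 - u\right)$ ($J{\left(l,u \right)} = \left(8 - u\right) l + \frac{1}{4} \cdot 6 u = l \left(8 - u\right) + \frac{3 u}{2} = \frac{3 u}{2} + l \left(8 - u\right)$)
$\left(w + J{\left(-1,-3 \right)}\right) 3 = \left(1 + \left(8 \left(-1\right) + \frac{3}{2} \left(-3\right) - \left(-1\right) \left(-3\right)\right)\right) 3 = \left(1 - \frac{31}{2}\right) 3 = \left(- \frac{29}{2}\right) 3 = - \frac{87}{2}$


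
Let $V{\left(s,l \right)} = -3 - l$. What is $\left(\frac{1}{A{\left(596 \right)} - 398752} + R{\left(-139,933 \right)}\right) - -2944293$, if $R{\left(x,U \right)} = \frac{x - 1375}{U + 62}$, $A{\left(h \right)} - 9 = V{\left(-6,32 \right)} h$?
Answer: $\frac{1229256369520668}{417504985} \approx 2.9443 \cdot 10^{6}$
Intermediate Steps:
$A{\left(h \right)} = 9 - 35 h$ ($A{\left(h \right)} = 9 + \left(-3 - 32\right) h = 9 - 35 h$)
$R{\left(x,U \right)} = \frac{-1375 + x}{62 + U}$
$\left(\frac{1}{A{\left(596 \right)} - 398752} + R{\left(-139,933 \right)}\right) - -2944293 = \left(\frac{1}{\left(9 - 20860\right) - 398752} + \frac{-1375 - 139}{62 + 933}\right) - -2944293 = \left(\frac{1}{\left(9 - 20860\right) - 398752} + \frac{1}{995} \left(-1514\right)\right) + 2944293 = \left(\frac{1}{-20851 - 398752} + \frac{1}{995} \left(-1514\right)\right) + 2944293 = \left(\frac{1}{-419603} - \frac{1514}{995}\right) + 2944293 = \left(- \frac{1}{419603} - \frac{1514}{995}\right) + 2944293 = - \frac{635279937}{417504985} + 2944293 = \frac{1229256369520668}{417504985}$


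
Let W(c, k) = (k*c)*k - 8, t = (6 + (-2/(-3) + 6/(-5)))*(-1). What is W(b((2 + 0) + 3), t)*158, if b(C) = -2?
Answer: -2409184/225 ≈ -10707.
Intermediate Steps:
t = -82/15 (t = (6 + (-2*(-⅓) + 6*(-⅕)))*(-1) = (6 + (⅔ - 6/5))*(-1) = (6 - 8/15)*(-1) = (82/15)*(-1) = -82/15 ≈ -5.4667)
W(c, k) = -8 + c*k² (W(c, k) = (c*k)*k - 8 = c*k² - 8 = -8 + c*k²)
W(b((2 + 0) + 3), t)*158 = (-8 - 2*(-82/15)²)*158 = (-8 - 2*6724/225)*158 = (-8 - 13448/225)*158 = -15248/225*158 = -2409184/225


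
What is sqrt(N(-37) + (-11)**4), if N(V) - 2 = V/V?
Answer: 2*sqrt(3661) ≈ 121.01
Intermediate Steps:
N(V) = 3 (N(V) = 2 + V/V = 2 + 1 = 3)
sqrt(N(-37) + (-11)**4) = sqrt(3 + (-11)**4) = sqrt(3 + 14641) = sqrt(14644) = 2*sqrt(3661)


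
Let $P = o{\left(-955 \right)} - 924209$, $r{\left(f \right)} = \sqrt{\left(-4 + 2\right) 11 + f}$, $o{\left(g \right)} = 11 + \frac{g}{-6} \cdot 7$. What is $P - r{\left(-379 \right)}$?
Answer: $- \frac{5538503}{6} - i \sqrt{401} \approx -9.2308 \cdot 10^{5} - 20.025 i$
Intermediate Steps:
$o{\left(g \right)} = 11 - \frac{7 g}{6}$ ($o{\left(g \right)} = 11 + g \left(- \frac{1}{6}\right) 7 = 11 + - \frac{g}{6} \cdot 7 = 11 - \frac{7 g}{6}$)
$r{\left(f \right)} = \sqrt{-22 + f}$ ($r{\left(f \right)} = \sqrt{\left(-2\right) 11 + f} = \sqrt{-22 + f}$)
$P = - \frac{5538503}{6}$ ($P = \left(11 - - \frac{6685}{6}\right) - 924209 = \left(11 + \frac{6685}{6}\right) - 924209 = \frac{6751}{6} - 924209 = - \frac{5538503}{6} \approx -9.2308 \cdot 10^{5}$)
$P - r{\left(-379 \right)} = - \frac{5538503}{6} - \sqrt{-22 - 379} = - \frac{5538503}{6} - \sqrt{-401} = - \frac{5538503}{6} - i \sqrt{401}$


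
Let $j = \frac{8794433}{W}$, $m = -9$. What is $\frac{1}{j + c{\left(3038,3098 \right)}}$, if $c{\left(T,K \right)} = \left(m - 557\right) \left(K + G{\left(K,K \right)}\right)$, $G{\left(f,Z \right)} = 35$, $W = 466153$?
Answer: $- \frac{466153}{826610065101} \approx -5.6393 \cdot 10^{-7}$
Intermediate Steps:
$j = \frac{8794433}{466153} \approx 18.866$
$c{\left(T,K \right)} = -19810 - 566 K$ ($c{\left(T,K \right)} = \left(-9 - 557\right) \left(K + 35\right) = - 566 \left(35 + K\right) = -19810 - 566 K$)
$\frac{1}{j + c{\left(3038,3098 \right)}} = \frac{1}{\frac{8794433}{466153} - 1773278} = \frac{1}{- \frac{826610065101}{466153}} = - \frac{466153}{826610065101}$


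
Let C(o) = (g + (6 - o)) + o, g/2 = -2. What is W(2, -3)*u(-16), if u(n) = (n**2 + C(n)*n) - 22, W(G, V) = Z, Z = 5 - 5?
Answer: 0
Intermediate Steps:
g = -4 (g = 2*(-2) = -4)
C(o) = 2 (C(o) = (-4 + (6 - o)) + o = (2 - o) + o = 2)
Z = 0
W(G, V) = 0
u(n) = -22 + n**2 + 2*n (u(n) = (n**2 + 2*n) - 22 = -22 + n**2 + 2*n)
W(2, -3)*u(-16) = 0*(-22 + (-16)**2 + 2*(-16)) = 0*(-22 + 256 - 32) = 0*202 = 0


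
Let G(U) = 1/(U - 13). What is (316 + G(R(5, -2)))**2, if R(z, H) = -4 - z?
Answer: 48316401/484 ≈ 99827.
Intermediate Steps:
G(U) = 1/(-13 + U)
(316 + G(R(5, -2)))**2 = (316 + 1/(-13 + (-4 - 1*5)))**2 = (316 + 1/(-13 + (-4 - 5)))**2 = (316 + 1/(-13 - 9))**2 = (316 + 1/(-22))**2 = (316 - 1/22)**2 = (6951/22)**2 = 48316401/484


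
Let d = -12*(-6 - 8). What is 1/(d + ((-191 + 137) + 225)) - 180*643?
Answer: -39235859/339 ≈ -1.1574e+5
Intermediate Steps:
d = 168 (d = -12*(-14) = 168)
1/(d + ((-191 + 137) + 225)) - 180*643 = 1/(168 + ((-191 + 137) + 225)) - 180*643 = 1/(168 + (-54 + 225)) - 115740 = 1/(168 + 171) - 115740 = 1/339 - 115740 = -39235859/339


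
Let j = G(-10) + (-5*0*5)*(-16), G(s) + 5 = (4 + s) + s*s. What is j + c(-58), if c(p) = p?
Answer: 31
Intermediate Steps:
G(s) = -1 + s + s² (G(s) = -5 + ((4 + s) + s*s) = -5 + ((4 + s) + s²) = -5 + (4 + s + s²) = -1 + s + s²)
j = 89 (j = (-1 - 10 + (-10)²) + (-5*0*5)*(-16) = (-1 - 10 + 100) + (0*5)*(-16) = 89 + 0*(-16) = 89 + 0 = 89)
j + c(-58) = 89 - 58 = 31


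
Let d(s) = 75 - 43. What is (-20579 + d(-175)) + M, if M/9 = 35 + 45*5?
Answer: -18207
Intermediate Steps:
d(s) = 32
M = 2340 (M = 9*(35 + 45*5) = 9*(35 + 225) = 9*260 = 2340)
(-20579 + d(-175)) + M = (-20579 + 32) + 2340 = -20547 + 2340 = -18207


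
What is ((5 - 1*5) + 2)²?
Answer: 4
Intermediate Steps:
((5 - 1*5) + 2)² = ((5 - 5) + 2)² = (0 + 2)² = 2² = 4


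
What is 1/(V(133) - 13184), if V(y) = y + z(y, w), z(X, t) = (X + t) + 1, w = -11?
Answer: -1/12928 ≈ -7.7351e-5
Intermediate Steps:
z(X, t) = 1 + X + t
V(y) = -10 + 2*y (V(y) = y + (1 + y - 11) = y + (-10 + y) = -10 + 2*y)
1/(V(133) - 13184) = 1/((-10 + 2*133) - 13184) = 1/((-10 + 266) - 13184) = 1/(256 - 13184) = 1/(-12928) = -1/12928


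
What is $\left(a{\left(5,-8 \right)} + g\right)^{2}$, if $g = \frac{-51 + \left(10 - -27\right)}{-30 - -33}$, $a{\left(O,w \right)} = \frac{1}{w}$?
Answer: $\frac{13225}{576} \approx 22.96$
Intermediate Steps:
$g = - \frac{14}{3}$ ($g = \frac{-51 + \left(10 + 27\right)}{-30 + 33} = \frac{-51 + 37}{3} = \left(-14\right) \frac{1}{3} = - \frac{14}{3} \approx -4.6667$)
$\left(a{\left(5,-8 \right)} + g\right)^{2} = \left(\frac{1}{-8} - \frac{14}{3}\right)^{2} = \left(- \frac{1}{8} - \frac{14}{3}\right)^{2} = \left(- \frac{115}{24}\right)^{2} = \frac{13225}{576}$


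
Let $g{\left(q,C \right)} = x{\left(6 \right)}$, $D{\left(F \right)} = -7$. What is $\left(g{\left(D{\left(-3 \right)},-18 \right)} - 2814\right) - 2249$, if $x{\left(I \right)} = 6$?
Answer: $-5057$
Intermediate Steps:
$g{\left(q,C \right)} = 6$
$\left(g{\left(D{\left(-3 \right)},-18 \right)} - 2814\right) - 2249 = \left(6 - 2814\right) - 2249 = -2808 - 2249 = -5057$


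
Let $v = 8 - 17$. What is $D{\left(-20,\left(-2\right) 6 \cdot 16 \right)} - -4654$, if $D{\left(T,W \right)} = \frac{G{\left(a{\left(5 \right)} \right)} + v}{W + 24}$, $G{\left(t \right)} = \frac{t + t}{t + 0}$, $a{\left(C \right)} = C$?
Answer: $\frac{111697}{24} \approx 4654.0$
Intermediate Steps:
$v = -9$ ($v = 8 - 17 = -9$)
$G{\left(t \right)} = 2$ ($G{\left(t \right)} = \frac{2 t}{t} = 2$)
$D{\left(T,W \right)} = - \frac{7}{24 + W}$ ($D{\left(T,W \right)} = \frac{2 - 9}{W + 24} = - \frac{7}{24 + W}$)
$D{\left(-20,\left(-2\right) 6 \cdot 16 \right)} - -4654 = - \frac{7}{24 + \left(-2\right) 6 \cdot 16} - -4654 = - \frac{7}{24 - 192} + 4654 = - \frac{7}{-168} + 4654 = \left(-7\right) \left(- \frac{1}{168}\right) + 4654 = \frac{1}{24} + 4654 = \frac{111697}{24}$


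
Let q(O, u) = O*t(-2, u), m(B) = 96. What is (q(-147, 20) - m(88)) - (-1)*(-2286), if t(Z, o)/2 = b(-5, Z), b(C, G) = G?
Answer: -1794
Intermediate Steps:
t(Z, o) = 2*Z
q(O, u) = -4*O (q(O, u) = O*(2*(-2)) = O*(-4) = -4*O)
(q(-147, 20) - m(88)) - (-1)*(-2286) = (-4*(-147) - 1*96) - (-1)*(-2286) = (588 - 96) - 1*2286 = 492 - 2286 = -1794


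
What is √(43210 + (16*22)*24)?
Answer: √51658 ≈ 227.28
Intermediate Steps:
√(43210 + (16*22)*24) = √(43210 + 352*24) = √(43210 + 8448) = √51658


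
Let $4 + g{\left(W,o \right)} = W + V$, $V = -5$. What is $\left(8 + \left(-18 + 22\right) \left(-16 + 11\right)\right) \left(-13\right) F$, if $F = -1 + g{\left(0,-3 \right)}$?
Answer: $-1560$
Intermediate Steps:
$g{\left(W,o \right)} = -9 + W$ ($g{\left(W,o \right)} = -4 + \left(W - 5\right) = -4 + \left(-5 + W\right) = -9 + W$)
$F = -10$ ($F = -1 + \left(-9 + 0\right) = -1 - 9 = -10$)
$\left(8 + \left(-18 + 22\right) \left(-16 + 11\right)\right) \left(-13\right) F = \left(8 + \left(-18 + 22\right) \left(-16 + 11\right)\right) \left(-13\right) \left(-10\right) = \left(8 + 4 \left(-5\right)\right) \left(-13\right) \left(-10\right) = \left(8 - 20\right) \left(-13\right) \left(-10\right) = \left(-12\right) \left(-13\right) \left(-10\right) = 156 \left(-10\right) = -1560$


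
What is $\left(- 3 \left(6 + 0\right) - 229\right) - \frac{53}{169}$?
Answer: $- \frac{41796}{169} \approx -247.31$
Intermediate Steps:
$\left(- 3 \left(6 + 0\right) - 229\right) - \frac{53}{169} = \left(\left(-3\right) 6 - 229\right) - \frac{53}{169} = \left(-18 - 229\right) - \frac{53}{169} = -247 - \frac{53}{169} = - \frac{41796}{169}$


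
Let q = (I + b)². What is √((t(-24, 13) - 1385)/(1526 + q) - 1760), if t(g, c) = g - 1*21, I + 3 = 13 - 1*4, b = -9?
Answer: I*√165966042/307 ≈ 41.963*I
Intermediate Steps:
I = 6 (I = -3 + (13 - 1*4) = -3 + (13 - 4) = -3 + 9 = 6)
t(g, c) = -21 + g (t(g, c) = g - 21 = -21 + g)
q = 9 (q = (6 - 9)² = (-3)² = 9)
√((t(-24, 13) - 1385)/(1526 + q) - 1760) = √(((-21 - 24) - 1385)/(1526 + 9) - 1760) = √((-45 - 1385)/1535 - 1760) = √(-1430*1/1535 - 1760) = √(-286/307 - 1760) = √(-540606/307) = I*√165966042/307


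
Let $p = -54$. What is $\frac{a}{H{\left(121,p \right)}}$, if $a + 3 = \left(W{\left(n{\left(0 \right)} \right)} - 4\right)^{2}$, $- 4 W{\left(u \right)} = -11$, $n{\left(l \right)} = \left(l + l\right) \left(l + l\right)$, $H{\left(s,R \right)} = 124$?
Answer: $- \frac{23}{1984} \approx -0.011593$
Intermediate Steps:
$n{\left(l \right)} = 4 l^{2}$ ($n{\left(l \right)} = 2 l 2 l = 4 l^{2}$)
$W{\left(u \right)} = \frac{11}{4}$ ($W{\left(u \right)} = \left(- \frac{1}{4}\right) \left(-11\right) = \frac{11}{4}$)
$a = - \frac{23}{16}$ ($a = -3 + \left(\frac{11}{4} - 4\right)^{2} = -3 + \left(- \frac{5}{4}\right)^{2} = -3 + \frac{25}{16} = - \frac{23}{16} \approx -1.4375$)
$\frac{a}{H{\left(121,p \right)}} = - \frac{23}{16 \cdot 124} = \left(- \frac{23}{16}\right) \frac{1}{124} = - \frac{23}{1984}$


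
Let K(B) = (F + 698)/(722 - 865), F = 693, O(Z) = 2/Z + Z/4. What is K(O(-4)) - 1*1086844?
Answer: -11955391/11 ≈ -1.0869e+6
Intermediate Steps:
O(Z) = 2/Z + Z/4 (O(Z) = 2/Z + Z*(¼) = 2/Z + Z/4)
K(B) = -107/11 (K(B) = (693 + 698)/(722 - 865) = 1391/(-143) = 1391*(-1/143) = -107/11)
K(O(-4)) - 1*1086844 = -107/11 - 1*1086844 = -107/11 - 1086844 = -11955391/11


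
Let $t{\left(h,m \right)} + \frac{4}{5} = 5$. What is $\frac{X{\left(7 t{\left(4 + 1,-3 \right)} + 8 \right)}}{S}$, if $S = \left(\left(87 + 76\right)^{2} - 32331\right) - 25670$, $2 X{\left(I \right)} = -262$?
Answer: $\frac{131}{31432} \approx 0.0041677$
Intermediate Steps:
$t{\left(h,m \right)} = \frac{21}{5}$ ($t{\left(h,m \right)} = - \frac{4}{5} + 5 = \frac{21}{5}$)
$X{\left(I \right)} = -131$ ($X{\left(I \right)} = \frac{1}{2} \left(-262\right) = -131$)
$S = -31432$ ($S = \left(163^{2} - 32331\right) - 25670 = \left(26569 - 32331\right) - 25670 = -5762 - 25670 = -31432$)
$\frac{X{\left(7 t{\left(4 + 1,-3 \right)} + 8 \right)}}{S} = - \frac{131}{-31432} = \left(-131\right) \left(- \frac{1}{31432}\right) = \frac{131}{31432}$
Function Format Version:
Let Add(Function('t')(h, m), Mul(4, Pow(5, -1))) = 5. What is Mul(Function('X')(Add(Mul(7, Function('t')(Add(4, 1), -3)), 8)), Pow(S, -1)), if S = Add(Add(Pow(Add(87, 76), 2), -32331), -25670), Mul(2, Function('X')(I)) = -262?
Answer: Rational(131, 31432) ≈ 0.0041677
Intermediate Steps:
Function('t')(h, m) = Rational(21, 5) (Function('t')(h, m) = Add(Rational(-4, 5), 5) = Rational(21, 5))
Function('X')(I) = -131 (Function('X')(I) = Mul(Rational(1, 2), -262) = -131)
S = -31432 (S = Add(Add(Pow(163, 2), -32331), -25670) = Add(Add(26569, -32331), -25670) = Add(-5762, -25670) = -31432)
Mul(Function('X')(Add(Mul(7, Function('t')(Add(4, 1), -3)), 8)), Pow(S, -1)) = Mul(-131, Pow(-31432, -1)) = Mul(-131, Rational(-1, 31432)) = Rational(131, 31432)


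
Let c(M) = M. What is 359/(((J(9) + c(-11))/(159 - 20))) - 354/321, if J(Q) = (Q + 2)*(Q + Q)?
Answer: 5317341/20009 ≈ 265.75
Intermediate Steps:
J(Q) = 2*Q*(2 + Q) (J(Q) = (2 + Q)*(2*Q) = 2*Q*(2 + Q))
359/(((J(9) + c(-11))/(159 - 20))) - 354/321 = 359/(((2*9*(2 + 9) - 11)/(159 - 20))) - 354/321 = 359/(((2*9*11 - 11)/139)) - 354*1/321 = 359/(((198 - 11)*(1/139))) - 118/107 = 359/((187*(1/139))) - 118/107 = 359/(187/139) - 118/107 = 359*(139/187) - 118/107 = 49901/187 - 118/107 = 5317341/20009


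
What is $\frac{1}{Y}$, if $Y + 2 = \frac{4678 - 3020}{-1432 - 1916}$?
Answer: $- \frac{1674}{4177} \approx -0.40077$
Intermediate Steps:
$Y = - \frac{4177}{1674}$ ($Y = -2 + \frac{4678 - 3020}{-1432 - 1916} = -2 + \frac{1658}{-3348} = -2 + 1658 \left(- \frac{1}{3348}\right) = -2 - \frac{829}{1674} = - \frac{4177}{1674} \approx -2.4952$)
$\frac{1}{Y} = \frac{1}{- \frac{4177}{1674}} = - \frac{1674}{4177}$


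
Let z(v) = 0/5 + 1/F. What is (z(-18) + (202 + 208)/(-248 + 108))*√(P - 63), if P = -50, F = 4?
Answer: -75*I*√113/28 ≈ -28.474*I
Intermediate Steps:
z(v) = ¼ (z(v) = 0/5 + 1/4 = 0*(⅕) + 1*(¼) = 0 + ¼ = ¼)
(z(-18) + (202 + 208)/(-248 + 108))*√(P - 63) = (¼ + (202 + 208)/(-248 + 108))*√(-50 - 63) = (¼ + 410/(-140))*√(-113) = (¼ + 410*(-1/140))*(I*√113) = (¼ - 41/14)*(I*√113) = -75*I*√113/28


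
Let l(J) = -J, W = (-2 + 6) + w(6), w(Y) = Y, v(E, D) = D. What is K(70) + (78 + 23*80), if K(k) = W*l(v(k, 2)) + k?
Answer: 1968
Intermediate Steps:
W = 10 (W = (-2 + 6) + 6 = 4 + 6 = 10)
K(k) = -20 + k (K(k) = 10*(-1*2) + k = 10*(-2) + k = -20 + k)
K(70) + (78 + 23*80) = (-20 + 70) + (78 + 23*80) = 50 + (78 + 1840) = 50 + 1918 = 1968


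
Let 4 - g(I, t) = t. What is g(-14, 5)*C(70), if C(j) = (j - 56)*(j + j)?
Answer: -1960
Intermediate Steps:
g(I, t) = 4 - t
C(j) = 2*j*(-56 + j) (C(j) = (-56 + j)*(2*j) = 2*j*(-56 + j))
g(-14, 5)*C(70) = (4 - 1*5)*(2*70*(-56 + 70)) = (4 - 5)*(2*70*14) = -1*1960 = -1960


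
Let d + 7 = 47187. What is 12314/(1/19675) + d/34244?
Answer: 296305934535/1223 ≈ 2.4228e+8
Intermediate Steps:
d = 47180 (d = -7 + 47187 = 47180)
12314/(1/19675) + d/34244 = 12314/(1/19675) + 47180/34244 = 12314/(1/19675) + 47180*(1/34244) = 12314*19675 + 1685/1223 = 242277950 + 1685/1223 = 296305934535/1223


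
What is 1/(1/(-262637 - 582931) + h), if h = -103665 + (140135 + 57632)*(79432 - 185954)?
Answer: -845568/17813276684497153 ≈ -4.7468e-11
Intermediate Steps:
h = -21066640039 (h = -103665 + 197767*(-106522) = -103665 - 21066536374 = -21066640039)
1/(1/(-262637 - 582931) + h) = 1/(1/(-262637 - 582931) - 21066640039) = 1/(1/(-845568) - 21066640039) = 1/(-1/845568 - 21066640039) = 1/(-17813276684497153/845568) = -845568/17813276684497153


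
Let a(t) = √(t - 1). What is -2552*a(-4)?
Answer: -2552*I*√5 ≈ -5706.4*I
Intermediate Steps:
a(t) = √(-1 + t)
-2552*a(-4) = -2552*√(-1 - 4) = -2552*I*√5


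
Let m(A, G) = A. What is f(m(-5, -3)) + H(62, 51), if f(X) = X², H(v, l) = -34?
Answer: -9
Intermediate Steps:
f(m(-5, -3)) + H(62, 51) = (-5)² - 34 = 25 - 34 = -9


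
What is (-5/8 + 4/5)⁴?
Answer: 2401/2560000 ≈ 0.00093789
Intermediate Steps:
(-5/8 + 4/5)⁴ = (-5*⅛ + 4*(⅕))⁴ = (-5/8 + ⅘)⁴ = (7/40)⁴ = 2401/2560000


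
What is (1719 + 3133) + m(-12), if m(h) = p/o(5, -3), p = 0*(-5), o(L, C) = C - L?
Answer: 4852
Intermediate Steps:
p = 0
m(h) = 0 (m(h) = 0/(-3 - 1*5) = 0/(-3 - 5) = 0/(-8) = 0*(-⅛) = 0)
(1719 + 3133) + m(-12) = (1719 + 3133) + 0 = 4852 + 0 = 4852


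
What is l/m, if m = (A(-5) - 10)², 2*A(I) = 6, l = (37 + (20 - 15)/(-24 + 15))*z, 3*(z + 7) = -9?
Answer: -3280/441 ≈ -7.4376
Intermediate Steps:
z = -10 (z = -7 + (⅓)*(-9) = -7 - 3 = -10)
l = -3280/9 (l = (37 + (20 - 15)/(-24 + 15))*(-10) = (37 + 5/(-9))*(-10) = (37 + 5*(-⅑))*(-10) = (37 - 5/9)*(-10) = (328/9)*(-10) = -3280/9 ≈ -364.44)
A(I) = 3 (A(I) = (½)*6 = 3)
m = 49 (m = (3 - 10)² = (-7)² = 49)
l/m = -3280/9/49 = -3280/9*1/49 = -3280/441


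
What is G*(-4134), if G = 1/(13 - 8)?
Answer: -4134/5 ≈ -826.80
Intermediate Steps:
G = ⅕ (G = 1/5 = ⅕ ≈ 0.20000)
G*(-4134) = (⅕)*(-4134) = -4134/5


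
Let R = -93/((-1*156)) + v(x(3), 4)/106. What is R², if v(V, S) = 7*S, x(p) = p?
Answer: 5621641/7595536 ≈ 0.74012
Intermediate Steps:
R = 2371/2756 (R = -93/((-1*156)) + (7*4)/106 = -93/(-156) + 28*(1/106) = -93*(-1/156) + 14/53 = 31/52 + 14/53 = 2371/2756 ≈ 0.86030)
R² = (2371/2756)² = 5621641/7595536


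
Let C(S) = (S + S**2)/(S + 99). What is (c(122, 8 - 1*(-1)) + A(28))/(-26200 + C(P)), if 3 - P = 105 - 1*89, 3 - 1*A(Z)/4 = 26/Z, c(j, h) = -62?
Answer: 8084/3942827 ≈ 0.0020503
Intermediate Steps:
A(Z) = 12 - 104/Z
P = -13 (P = 3 - (105 - 1*89) = 3 - (105 - 89) = 3 - 1*16 = 3 - 16 = -13)
C(S) = (S + S**2)/(99 + S)
(c(122, 8 - 1*(-1)) + A(28))/(-26200 + C(P)) = (-62 + (12 - 104/28))/(-26200 - 13*(1 - 13)/(99 - 13)) = (-62 + (12 - 104*1/28))/(-26200 - 13*(-12)/86) = (-62 + (12 - 26/7))/(-26200 - 13*1/86*(-12)) = (-62 + 58/7)/(-26200 + 78/43) = -376/(7*(-1126522/43)) = -376/7*(-43/1126522) = 8084/3942827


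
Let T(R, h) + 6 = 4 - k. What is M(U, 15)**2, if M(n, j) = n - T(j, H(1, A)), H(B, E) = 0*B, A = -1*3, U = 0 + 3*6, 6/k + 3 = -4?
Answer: 17956/49 ≈ 366.45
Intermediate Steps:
k = -6/7 (k = 6/(-3 - 4) = 6/(-7) = 6*(-1/7) = -6/7 ≈ -0.85714)
U = 18 (U = 0 + 18 = 18)
A = -3
H(B, E) = 0
T(R, h) = -8/7 (T(R, h) = -6 + (4 - 1*(-6/7)) = -6 + (4 + 6/7) = -6 + 34/7 = -8/7)
M(n, j) = 8/7 + n (M(n, j) = n - 1*(-8/7) = n + 8/7 = 8/7 + n)
M(U, 15)**2 = (8/7 + 18)**2 = (134/7)**2 = 17956/49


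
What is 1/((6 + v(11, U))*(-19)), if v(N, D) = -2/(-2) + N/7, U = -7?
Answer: -7/1140 ≈ -0.0061404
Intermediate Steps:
v(N, D) = 1 + N/7 (v(N, D) = -2*(-½) + N*(⅐) = 1 + N/7)
1/((6 + v(11, U))*(-19)) = 1/((6 + (1 + (⅐)*11))*(-19)) = 1/((6 + (1 + 11/7))*(-19)) = 1/((6 + 18/7)*(-19)) = 1/((60/7)*(-19)) = 1/(-1140/7) = -7/1140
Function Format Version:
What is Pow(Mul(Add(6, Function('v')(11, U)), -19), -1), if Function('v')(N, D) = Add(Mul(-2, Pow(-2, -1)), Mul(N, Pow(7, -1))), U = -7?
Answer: Rational(-7, 1140) ≈ -0.0061404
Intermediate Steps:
Function('v')(N, D) = Add(1, Mul(Rational(1, 7), N)) (Function('v')(N, D) = Add(Mul(-2, Rational(-1, 2)), Mul(N, Rational(1, 7))) = Add(1, Mul(Rational(1, 7), N)))
Pow(Mul(Add(6, Function('v')(11, U)), -19), -1) = Pow(Mul(Add(6, Add(1, Mul(Rational(1, 7), 11))), -19), -1) = Pow(Mul(Add(6, Add(1, Rational(11, 7))), -19), -1) = Pow(Mul(Add(6, Rational(18, 7)), -19), -1) = Pow(Mul(Rational(60, 7), -19), -1) = Pow(Rational(-1140, 7), -1) = Rational(-7, 1140)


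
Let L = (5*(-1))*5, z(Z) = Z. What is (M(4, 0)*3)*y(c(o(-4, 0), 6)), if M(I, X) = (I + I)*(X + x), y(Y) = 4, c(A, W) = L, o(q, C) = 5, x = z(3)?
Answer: 288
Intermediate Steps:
x = 3
L = -25 (L = -5*5 = -25)
c(A, W) = -25
M(I, X) = 2*I*(3 + X) (M(I, X) = (I + I)*(X + 3) = (2*I)*(3 + X) = 2*I*(3 + X))
(M(4, 0)*3)*y(c(o(-4, 0), 6)) = ((2*4*(3 + 0))*3)*4 = ((2*4*3)*3)*4 = (24*3)*4 = 72*4 = 288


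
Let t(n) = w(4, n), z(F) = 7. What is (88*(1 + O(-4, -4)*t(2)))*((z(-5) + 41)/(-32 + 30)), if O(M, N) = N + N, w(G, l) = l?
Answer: 31680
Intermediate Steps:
t(n) = n
O(M, N) = 2*N
(88*(1 + O(-4, -4)*t(2)))*((z(-5) + 41)/(-32 + 30)) = (88*(1 + (2*(-4))*2))*((7 + 41)/(-32 + 30)) = (88*(1 - 8*2))*(48/(-2)) = (88*(1 - 16))*(48*(-½)) = (88*(-15))*(-24) = -1320*(-24) = 31680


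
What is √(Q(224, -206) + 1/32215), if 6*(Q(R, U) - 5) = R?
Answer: 2*√98851115415/96645 ≈ 6.5064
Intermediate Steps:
Q(R, U) = 5 + R/6
√(Q(224, -206) + 1/32215) = √((5 + (⅙)*224) + 1/32215) = √((5 + 112/3) + 1/32215) = √(127/3 + 1/32215) = √(4091308/96645) = 2*√98851115415/96645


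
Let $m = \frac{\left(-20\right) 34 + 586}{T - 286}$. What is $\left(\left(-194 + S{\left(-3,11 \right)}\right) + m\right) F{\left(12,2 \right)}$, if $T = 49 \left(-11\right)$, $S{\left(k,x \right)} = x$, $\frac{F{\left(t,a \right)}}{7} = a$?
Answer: $- \frac{2112334}{825} \approx -2560.4$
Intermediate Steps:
$F{\left(t,a \right)} = 7 a$
$T = -539$
$m = \frac{94}{825}$ ($m = \frac{\left(-20\right) 34 + 586}{-539 - 286} = \frac{-680 + 586}{-825} = \left(-94\right) \left(- \frac{1}{825}\right) = \frac{94}{825} \approx 0.11394$)
$\left(\left(-194 + S{\left(-3,11 \right)}\right) + m\right) F{\left(12,2 \right)} = \left(\left(-194 + 11\right) + \frac{94}{825}\right) 7 \cdot 2 = \left(-183 + \frac{94}{825}\right) 14 = \left(- \frac{150881}{825}\right) 14 = - \frac{2112334}{825}$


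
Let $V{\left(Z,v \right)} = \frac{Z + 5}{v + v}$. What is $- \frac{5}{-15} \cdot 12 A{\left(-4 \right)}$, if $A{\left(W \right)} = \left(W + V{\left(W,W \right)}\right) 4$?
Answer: $-66$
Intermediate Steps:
$V{\left(Z,v \right)} = \frac{5 + Z}{2 v}$
$A{\left(W \right)} = 4 W + \frac{2 \left(5 + W\right)}{W}$ ($A{\left(W \right)} = \left(W + \frac{5 + W}{2 W}\right) 4 = 4 W + \frac{2 \left(5 + W\right)}{W}$)
$- \frac{5}{-15} \cdot 12 A{\left(-4 \right)} = - \frac{5}{-15} \cdot 12 \left(2 + 4 \left(-4\right) + \frac{10}{-4}\right) = \left(-5\right) \left(- \frac{1}{15}\right) 12 \left(2 - 16 + 10 \left(- \frac{1}{4}\right)\right) = \frac{1}{3} \cdot 12 \left(2 - 16 - \frac{5}{2}\right) = 4 \left(- \frac{33}{2}\right) = -66$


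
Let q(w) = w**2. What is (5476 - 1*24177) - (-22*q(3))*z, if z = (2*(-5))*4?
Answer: -26621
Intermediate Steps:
z = -40 (z = -10*4 = -40)
(5476 - 1*24177) - (-22*q(3))*z = (5476 - 1*24177) - (-22*3**2)*(-40) = (5476 - 24177) - (-22*9)*(-40) = -18701 - (-198)*(-40) = -18701 - 1*7920 = -18701 - 7920 = -26621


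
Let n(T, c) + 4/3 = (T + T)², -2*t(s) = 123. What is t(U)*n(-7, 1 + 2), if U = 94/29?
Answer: -11972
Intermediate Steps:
U = 94/29 (U = 94*(1/29) = 94/29 ≈ 3.2414)
t(s) = -123/2 (t(s) = -½*123 = -123/2)
n(T, c) = -4/3 + 4*T² (n(T, c) = -4/3 + (T + T)² = -4/3 + (2*T)² = -4/3 + 4*T²)
t(U)*n(-7, 1 + 2) = -123*(-4/3 + 4*(-7)²)/2 = -123*(-4/3 + 4*49)/2 = -123*(-4/3 + 196)/2 = -123/2*584/3 = -11972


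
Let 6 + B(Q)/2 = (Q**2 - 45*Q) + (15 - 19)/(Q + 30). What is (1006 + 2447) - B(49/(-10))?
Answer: 37352549/12550 ≈ 2976.3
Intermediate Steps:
B(Q) = -12 - 90*Q - 8/(30 + Q) + 2*Q**2 (B(Q) = -12 + 2*((Q**2 - 45*Q) + (15 - 19)/(Q + 30)) = -12 + 2*((Q**2 - 45*Q) - 4/(30 + Q)) = -12 + 2*(Q**2 - 45*Q - 4/(30 + Q)) = -12 + (-90*Q - 8/(30 + Q) + 2*Q**2) = -12 - 90*Q - 8/(30 + Q) + 2*Q**2)
(1006 + 2447) - B(49/(-10)) = (1006 + 2447) - 2*(-184 + (49/(-10))**3 - 66444/(-10) - 15*(49/(-10))**2)/(30 + 49/(-10)) = 3453 - 2*(-184 + (49*(-1/10))**3 - 66444*(-1)/10 - 15*(49*(-1/10))**2)/(30 + 49*(-1/10)) = 3453 - 2*(-184 + (-49/10)**3 - 1356*(-49/10) - 15*(-49/10)**2)/(30 - 49/10) = 3453 - 2*(-184 - 117649/1000 + 33222/5 - 15*2401/100)/251/10 = 3453 - 2*10*(-184 - 117649/1000 + 33222/5 - 7203/20)/251 = 3453 - 2*10*5982601/(251*1000) = 3453 - 1*5982601/12550 = 3453 - 5982601/12550 = 37352549/12550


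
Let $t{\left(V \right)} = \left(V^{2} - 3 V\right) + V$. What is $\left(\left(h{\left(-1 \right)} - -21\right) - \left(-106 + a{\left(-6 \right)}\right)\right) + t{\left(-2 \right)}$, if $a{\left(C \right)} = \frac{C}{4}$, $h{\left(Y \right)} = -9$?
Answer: $\frac{255}{2} \approx 127.5$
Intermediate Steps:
$t{\left(V \right)} = V^{2} - 2 V$
$a{\left(C \right)} = \frac{C}{4}$
$\left(\left(h{\left(-1 \right)} - -21\right) - \left(-106 + a{\left(-6 \right)}\right)\right) + t{\left(-2 \right)} = \left(\left(-9 - -21\right) + \left(106 - \frac{1}{4} \left(-6\right)\right)\right) - 2 \left(-2 - 2\right) = \left(\left(-9 + 21\right) + \left(106 - - \frac{3}{2}\right)\right) - -8 = \left(12 + \left(106 + \frac{3}{2}\right)\right) + 8 = \left(12 + \frac{215}{2}\right) + 8 = \frac{239}{2} + 8 = \frac{255}{2}$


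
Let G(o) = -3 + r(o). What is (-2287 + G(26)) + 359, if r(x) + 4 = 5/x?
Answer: -50305/26 ≈ -1934.8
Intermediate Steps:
r(x) = -4 + 5/x
G(o) = -7 + 5/o (G(o) = -3 + (-4 + 5/o) = -7 + 5/o)
(-2287 + G(26)) + 359 = (-2287 + (-7 + 5/26)) + 359 = (-2287 - 177/26) + 359 = -59639/26 + 359 = -50305/26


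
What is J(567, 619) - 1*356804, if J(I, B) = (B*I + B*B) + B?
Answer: 377949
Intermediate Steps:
J(I, B) = B + B**2 + B*I (J(I, B) = (B*I + B**2) + B = (B**2 + B*I) + B = B + B**2 + B*I)
J(567, 619) - 1*356804 = 619*(1 + 619 + 567) - 1*356804 = 619*1187 - 356804 = 734753 - 356804 = 377949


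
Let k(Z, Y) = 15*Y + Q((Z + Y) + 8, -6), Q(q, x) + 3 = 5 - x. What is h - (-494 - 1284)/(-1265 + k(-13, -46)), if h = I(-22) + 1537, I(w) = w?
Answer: 2947927/1947 ≈ 1514.1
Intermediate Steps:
h = 1515 (h = -22 + 1537 = 1515)
Q(q, x) = 2 - x (Q(q, x) = -3 + (5 - x) = 2 - x)
k(Z, Y) = 8 + 15*Y (k(Z, Y) = 15*Y + (2 - 1*(-6)) = 15*Y + (2 + 6) = 15*Y + 8 = 8 + 15*Y)
h - (-494 - 1284)/(-1265 + k(-13, -46)) = 1515 - (-494 - 1284)/(-1265 + (8 + 15*(-46))) = 1515 - (-1778)/(-1265 + (8 - 690)) = 1515 - (-1778)/(-1265 - 682) = 1515 - (-1778)/(-1947) = 1515 - (-1778)*(-1)/1947 = 1515 - 1*1778/1947 = 1515 - 1778/1947 = 2947927/1947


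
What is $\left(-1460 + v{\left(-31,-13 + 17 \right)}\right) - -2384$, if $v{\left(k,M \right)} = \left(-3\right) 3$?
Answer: $915$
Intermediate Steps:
$v{\left(k,M \right)} = -9$
$\left(-1460 + v{\left(-31,-13 + 17 \right)}\right) - -2384 = \left(-1460 - 9\right) - -2384 = -1469 + 2384 = 915$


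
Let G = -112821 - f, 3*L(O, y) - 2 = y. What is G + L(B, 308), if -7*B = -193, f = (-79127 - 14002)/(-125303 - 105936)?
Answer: -78194440954/693717 ≈ -1.1272e+5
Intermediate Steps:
f = 93129/231239 (f = -93129/(-231239) = -93129*(-1/231239) = 93129/231239 ≈ 0.40274)
B = 193/7 (B = -⅐*(-193) = 193/7 ≈ 27.571)
L(O, y) = ⅔ + y/3
G = -26088708348/231239 (G = -112821 - 1*93129/231239 = -112821 - 93129/231239 = -26088708348/231239 ≈ -1.1282e+5)
G + L(B, 308) = -26088708348/231239 + (⅔ + (⅓)*308) = -26088708348/231239 + (⅔ + 308/3) = -26088708348/231239 + 310/3 = -78194440954/693717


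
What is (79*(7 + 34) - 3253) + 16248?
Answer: 16234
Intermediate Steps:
(79*(7 + 34) - 3253) + 16248 = (79*41 - 3253) + 16248 = (3239 - 3253) + 16248 = -14 + 16248 = 16234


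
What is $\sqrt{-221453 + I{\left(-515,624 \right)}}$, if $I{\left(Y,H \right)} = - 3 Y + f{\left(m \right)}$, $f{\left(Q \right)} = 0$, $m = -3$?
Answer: $2 i \sqrt{54977} \approx 468.94 i$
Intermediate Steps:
$I{\left(Y,H \right)} = - 3 Y$ ($I{\left(Y,H \right)} = - 3 Y + 0 = - 3 Y$)
$\sqrt{-221453 + I{\left(-515,624 \right)}} = \sqrt{-221453 - -1545} = \sqrt{-221453 + 1545} = \sqrt{-219908} = 2 i \sqrt{54977}$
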